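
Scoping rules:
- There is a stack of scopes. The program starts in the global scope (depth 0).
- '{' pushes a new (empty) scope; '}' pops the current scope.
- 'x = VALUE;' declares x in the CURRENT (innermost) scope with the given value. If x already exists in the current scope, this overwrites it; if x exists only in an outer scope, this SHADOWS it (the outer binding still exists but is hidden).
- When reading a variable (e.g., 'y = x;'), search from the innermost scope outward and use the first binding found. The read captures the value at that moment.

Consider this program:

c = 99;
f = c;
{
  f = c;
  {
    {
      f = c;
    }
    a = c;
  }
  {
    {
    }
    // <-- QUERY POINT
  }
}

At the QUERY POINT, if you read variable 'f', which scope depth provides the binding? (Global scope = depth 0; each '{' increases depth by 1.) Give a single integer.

Answer: 1

Derivation:
Step 1: declare c=99 at depth 0
Step 2: declare f=(read c)=99 at depth 0
Step 3: enter scope (depth=1)
Step 4: declare f=(read c)=99 at depth 1
Step 5: enter scope (depth=2)
Step 6: enter scope (depth=3)
Step 7: declare f=(read c)=99 at depth 3
Step 8: exit scope (depth=2)
Step 9: declare a=(read c)=99 at depth 2
Step 10: exit scope (depth=1)
Step 11: enter scope (depth=2)
Step 12: enter scope (depth=3)
Step 13: exit scope (depth=2)
Visible at query point: c=99 f=99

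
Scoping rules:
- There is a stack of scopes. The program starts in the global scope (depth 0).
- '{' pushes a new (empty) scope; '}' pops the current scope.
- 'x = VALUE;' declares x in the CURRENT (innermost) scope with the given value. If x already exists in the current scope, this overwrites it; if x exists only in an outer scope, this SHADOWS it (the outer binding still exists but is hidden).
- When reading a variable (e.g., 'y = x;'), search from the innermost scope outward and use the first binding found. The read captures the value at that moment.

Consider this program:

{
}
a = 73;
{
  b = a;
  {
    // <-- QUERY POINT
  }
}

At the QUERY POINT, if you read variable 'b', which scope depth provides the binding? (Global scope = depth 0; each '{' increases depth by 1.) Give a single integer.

Answer: 1

Derivation:
Step 1: enter scope (depth=1)
Step 2: exit scope (depth=0)
Step 3: declare a=73 at depth 0
Step 4: enter scope (depth=1)
Step 5: declare b=(read a)=73 at depth 1
Step 6: enter scope (depth=2)
Visible at query point: a=73 b=73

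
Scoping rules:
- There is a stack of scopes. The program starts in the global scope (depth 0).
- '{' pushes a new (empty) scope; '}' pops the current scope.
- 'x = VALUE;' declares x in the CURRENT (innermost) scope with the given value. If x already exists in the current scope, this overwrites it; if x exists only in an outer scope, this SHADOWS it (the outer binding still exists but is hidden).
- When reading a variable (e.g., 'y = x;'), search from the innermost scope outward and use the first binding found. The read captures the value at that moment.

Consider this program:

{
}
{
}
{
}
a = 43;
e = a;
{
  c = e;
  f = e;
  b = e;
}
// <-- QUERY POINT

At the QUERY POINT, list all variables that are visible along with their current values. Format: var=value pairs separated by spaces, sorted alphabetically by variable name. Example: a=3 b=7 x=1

Step 1: enter scope (depth=1)
Step 2: exit scope (depth=0)
Step 3: enter scope (depth=1)
Step 4: exit scope (depth=0)
Step 5: enter scope (depth=1)
Step 6: exit scope (depth=0)
Step 7: declare a=43 at depth 0
Step 8: declare e=(read a)=43 at depth 0
Step 9: enter scope (depth=1)
Step 10: declare c=(read e)=43 at depth 1
Step 11: declare f=(read e)=43 at depth 1
Step 12: declare b=(read e)=43 at depth 1
Step 13: exit scope (depth=0)
Visible at query point: a=43 e=43

Answer: a=43 e=43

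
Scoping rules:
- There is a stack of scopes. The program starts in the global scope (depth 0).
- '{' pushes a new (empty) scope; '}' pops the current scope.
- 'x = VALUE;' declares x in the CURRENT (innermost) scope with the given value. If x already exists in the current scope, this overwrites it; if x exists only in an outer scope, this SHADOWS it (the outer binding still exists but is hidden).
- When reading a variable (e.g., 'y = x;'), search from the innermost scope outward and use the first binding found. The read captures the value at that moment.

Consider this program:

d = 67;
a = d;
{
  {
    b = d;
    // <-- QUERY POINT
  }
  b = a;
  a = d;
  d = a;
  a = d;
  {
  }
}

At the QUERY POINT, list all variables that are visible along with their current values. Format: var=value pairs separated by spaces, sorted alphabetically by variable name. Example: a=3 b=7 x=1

Answer: a=67 b=67 d=67

Derivation:
Step 1: declare d=67 at depth 0
Step 2: declare a=(read d)=67 at depth 0
Step 3: enter scope (depth=1)
Step 4: enter scope (depth=2)
Step 5: declare b=(read d)=67 at depth 2
Visible at query point: a=67 b=67 d=67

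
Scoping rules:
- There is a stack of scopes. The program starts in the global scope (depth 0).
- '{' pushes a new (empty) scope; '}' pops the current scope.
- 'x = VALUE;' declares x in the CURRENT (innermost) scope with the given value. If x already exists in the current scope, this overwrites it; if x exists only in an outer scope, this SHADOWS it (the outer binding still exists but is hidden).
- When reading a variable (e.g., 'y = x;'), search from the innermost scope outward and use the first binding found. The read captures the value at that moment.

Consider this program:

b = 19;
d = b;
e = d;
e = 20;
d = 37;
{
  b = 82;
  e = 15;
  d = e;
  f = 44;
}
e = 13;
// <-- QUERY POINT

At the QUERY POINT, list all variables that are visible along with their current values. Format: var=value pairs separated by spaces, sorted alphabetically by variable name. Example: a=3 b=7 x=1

Step 1: declare b=19 at depth 0
Step 2: declare d=(read b)=19 at depth 0
Step 3: declare e=(read d)=19 at depth 0
Step 4: declare e=20 at depth 0
Step 5: declare d=37 at depth 0
Step 6: enter scope (depth=1)
Step 7: declare b=82 at depth 1
Step 8: declare e=15 at depth 1
Step 9: declare d=(read e)=15 at depth 1
Step 10: declare f=44 at depth 1
Step 11: exit scope (depth=0)
Step 12: declare e=13 at depth 0
Visible at query point: b=19 d=37 e=13

Answer: b=19 d=37 e=13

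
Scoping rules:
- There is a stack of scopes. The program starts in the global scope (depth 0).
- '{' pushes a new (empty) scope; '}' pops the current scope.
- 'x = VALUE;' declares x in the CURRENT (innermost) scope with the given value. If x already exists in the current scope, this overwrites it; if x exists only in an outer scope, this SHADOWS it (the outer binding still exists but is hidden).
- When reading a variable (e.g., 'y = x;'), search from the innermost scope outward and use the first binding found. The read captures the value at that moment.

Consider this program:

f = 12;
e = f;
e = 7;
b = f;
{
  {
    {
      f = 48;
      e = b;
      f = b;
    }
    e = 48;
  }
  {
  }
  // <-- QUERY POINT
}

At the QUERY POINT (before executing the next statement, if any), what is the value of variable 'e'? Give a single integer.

Step 1: declare f=12 at depth 0
Step 2: declare e=(read f)=12 at depth 0
Step 3: declare e=7 at depth 0
Step 4: declare b=(read f)=12 at depth 0
Step 5: enter scope (depth=1)
Step 6: enter scope (depth=2)
Step 7: enter scope (depth=3)
Step 8: declare f=48 at depth 3
Step 9: declare e=(read b)=12 at depth 3
Step 10: declare f=(read b)=12 at depth 3
Step 11: exit scope (depth=2)
Step 12: declare e=48 at depth 2
Step 13: exit scope (depth=1)
Step 14: enter scope (depth=2)
Step 15: exit scope (depth=1)
Visible at query point: b=12 e=7 f=12

Answer: 7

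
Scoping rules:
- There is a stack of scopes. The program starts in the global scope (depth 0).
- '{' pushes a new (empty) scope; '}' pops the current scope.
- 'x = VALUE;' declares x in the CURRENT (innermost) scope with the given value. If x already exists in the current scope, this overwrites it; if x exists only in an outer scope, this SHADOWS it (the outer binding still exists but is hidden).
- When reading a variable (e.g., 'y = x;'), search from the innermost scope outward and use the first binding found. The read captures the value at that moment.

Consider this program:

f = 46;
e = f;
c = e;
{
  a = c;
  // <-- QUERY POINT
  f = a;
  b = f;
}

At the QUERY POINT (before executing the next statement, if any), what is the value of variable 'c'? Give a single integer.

Answer: 46

Derivation:
Step 1: declare f=46 at depth 0
Step 2: declare e=(read f)=46 at depth 0
Step 3: declare c=(read e)=46 at depth 0
Step 4: enter scope (depth=1)
Step 5: declare a=(read c)=46 at depth 1
Visible at query point: a=46 c=46 e=46 f=46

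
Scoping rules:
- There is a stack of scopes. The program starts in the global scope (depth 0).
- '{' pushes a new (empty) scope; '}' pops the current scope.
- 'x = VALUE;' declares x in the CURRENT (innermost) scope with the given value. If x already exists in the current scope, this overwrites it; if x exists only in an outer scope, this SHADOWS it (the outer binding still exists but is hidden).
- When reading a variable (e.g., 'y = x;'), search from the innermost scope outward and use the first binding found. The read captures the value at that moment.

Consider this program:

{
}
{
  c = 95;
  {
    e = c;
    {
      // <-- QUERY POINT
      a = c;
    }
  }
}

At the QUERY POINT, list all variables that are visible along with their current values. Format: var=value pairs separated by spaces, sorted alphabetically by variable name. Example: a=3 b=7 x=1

Step 1: enter scope (depth=1)
Step 2: exit scope (depth=0)
Step 3: enter scope (depth=1)
Step 4: declare c=95 at depth 1
Step 5: enter scope (depth=2)
Step 6: declare e=(read c)=95 at depth 2
Step 7: enter scope (depth=3)
Visible at query point: c=95 e=95

Answer: c=95 e=95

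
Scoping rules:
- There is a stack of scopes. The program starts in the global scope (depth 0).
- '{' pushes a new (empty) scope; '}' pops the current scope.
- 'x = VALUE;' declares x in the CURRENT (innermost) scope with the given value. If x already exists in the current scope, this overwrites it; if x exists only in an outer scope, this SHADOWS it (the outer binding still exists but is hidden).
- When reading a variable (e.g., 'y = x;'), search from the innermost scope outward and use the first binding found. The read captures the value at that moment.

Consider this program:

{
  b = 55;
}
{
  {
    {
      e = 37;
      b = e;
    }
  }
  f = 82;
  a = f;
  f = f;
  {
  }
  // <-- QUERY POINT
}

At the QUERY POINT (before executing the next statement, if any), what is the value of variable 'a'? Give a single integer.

Step 1: enter scope (depth=1)
Step 2: declare b=55 at depth 1
Step 3: exit scope (depth=0)
Step 4: enter scope (depth=1)
Step 5: enter scope (depth=2)
Step 6: enter scope (depth=3)
Step 7: declare e=37 at depth 3
Step 8: declare b=(read e)=37 at depth 3
Step 9: exit scope (depth=2)
Step 10: exit scope (depth=1)
Step 11: declare f=82 at depth 1
Step 12: declare a=(read f)=82 at depth 1
Step 13: declare f=(read f)=82 at depth 1
Step 14: enter scope (depth=2)
Step 15: exit scope (depth=1)
Visible at query point: a=82 f=82

Answer: 82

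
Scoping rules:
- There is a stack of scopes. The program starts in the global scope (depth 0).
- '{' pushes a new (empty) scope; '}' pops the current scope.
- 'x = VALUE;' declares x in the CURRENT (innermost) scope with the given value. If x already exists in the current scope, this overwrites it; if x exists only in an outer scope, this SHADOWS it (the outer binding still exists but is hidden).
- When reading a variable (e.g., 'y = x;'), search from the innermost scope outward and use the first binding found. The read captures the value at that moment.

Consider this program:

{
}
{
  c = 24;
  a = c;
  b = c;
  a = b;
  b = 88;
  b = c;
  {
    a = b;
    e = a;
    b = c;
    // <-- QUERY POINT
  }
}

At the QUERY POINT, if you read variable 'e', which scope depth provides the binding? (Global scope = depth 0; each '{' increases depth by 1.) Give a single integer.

Step 1: enter scope (depth=1)
Step 2: exit scope (depth=0)
Step 3: enter scope (depth=1)
Step 4: declare c=24 at depth 1
Step 5: declare a=(read c)=24 at depth 1
Step 6: declare b=(read c)=24 at depth 1
Step 7: declare a=(read b)=24 at depth 1
Step 8: declare b=88 at depth 1
Step 9: declare b=(read c)=24 at depth 1
Step 10: enter scope (depth=2)
Step 11: declare a=(read b)=24 at depth 2
Step 12: declare e=(read a)=24 at depth 2
Step 13: declare b=(read c)=24 at depth 2
Visible at query point: a=24 b=24 c=24 e=24

Answer: 2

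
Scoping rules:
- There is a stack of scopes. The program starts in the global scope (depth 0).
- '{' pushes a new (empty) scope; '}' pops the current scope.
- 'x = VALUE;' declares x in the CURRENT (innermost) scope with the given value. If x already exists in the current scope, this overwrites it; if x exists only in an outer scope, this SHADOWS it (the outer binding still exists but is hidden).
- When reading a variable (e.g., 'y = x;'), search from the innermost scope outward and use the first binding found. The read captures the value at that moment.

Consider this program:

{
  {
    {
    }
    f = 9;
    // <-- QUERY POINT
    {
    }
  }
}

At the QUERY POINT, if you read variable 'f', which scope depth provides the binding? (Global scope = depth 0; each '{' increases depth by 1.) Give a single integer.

Answer: 2

Derivation:
Step 1: enter scope (depth=1)
Step 2: enter scope (depth=2)
Step 3: enter scope (depth=3)
Step 4: exit scope (depth=2)
Step 5: declare f=9 at depth 2
Visible at query point: f=9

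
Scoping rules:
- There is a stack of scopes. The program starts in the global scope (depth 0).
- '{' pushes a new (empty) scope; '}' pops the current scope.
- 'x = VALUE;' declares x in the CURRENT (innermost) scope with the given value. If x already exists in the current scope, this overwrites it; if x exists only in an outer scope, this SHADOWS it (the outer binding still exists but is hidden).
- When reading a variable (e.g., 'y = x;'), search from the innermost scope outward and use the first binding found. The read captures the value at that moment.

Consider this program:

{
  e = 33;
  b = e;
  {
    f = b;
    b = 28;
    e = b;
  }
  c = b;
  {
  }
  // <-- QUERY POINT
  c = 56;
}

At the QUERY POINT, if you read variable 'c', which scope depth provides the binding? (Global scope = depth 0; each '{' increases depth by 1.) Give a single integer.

Step 1: enter scope (depth=1)
Step 2: declare e=33 at depth 1
Step 3: declare b=(read e)=33 at depth 1
Step 4: enter scope (depth=2)
Step 5: declare f=(read b)=33 at depth 2
Step 6: declare b=28 at depth 2
Step 7: declare e=(read b)=28 at depth 2
Step 8: exit scope (depth=1)
Step 9: declare c=(read b)=33 at depth 1
Step 10: enter scope (depth=2)
Step 11: exit scope (depth=1)
Visible at query point: b=33 c=33 e=33

Answer: 1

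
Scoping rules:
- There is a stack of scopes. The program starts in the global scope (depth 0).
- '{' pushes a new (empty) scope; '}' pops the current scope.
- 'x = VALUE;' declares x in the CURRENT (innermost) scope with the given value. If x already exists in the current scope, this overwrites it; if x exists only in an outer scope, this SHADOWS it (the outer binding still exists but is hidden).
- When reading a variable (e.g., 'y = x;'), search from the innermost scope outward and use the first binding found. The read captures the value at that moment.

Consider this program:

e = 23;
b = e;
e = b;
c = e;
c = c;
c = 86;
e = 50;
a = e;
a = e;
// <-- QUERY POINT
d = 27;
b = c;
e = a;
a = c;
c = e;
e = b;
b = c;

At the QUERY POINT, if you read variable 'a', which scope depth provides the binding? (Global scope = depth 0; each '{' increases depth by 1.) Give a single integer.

Answer: 0

Derivation:
Step 1: declare e=23 at depth 0
Step 2: declare b=(read e)=23 at depth 0
Step 3: declare e=(read b)=23 at depth 0
Step 4: declare c=(read e)=23 at depth 0
Step 5: declare c=(read c)=23 at depth 0
Step 6: declare c=86 at depth 0
Step 7: declare e=50 at depth 0
Step 8: declare a=(read e)=50 at depth 0
Step 9: declare a=(read e)=50 at depth 0
Visible at query point: a=50 b=23 c=86 e=50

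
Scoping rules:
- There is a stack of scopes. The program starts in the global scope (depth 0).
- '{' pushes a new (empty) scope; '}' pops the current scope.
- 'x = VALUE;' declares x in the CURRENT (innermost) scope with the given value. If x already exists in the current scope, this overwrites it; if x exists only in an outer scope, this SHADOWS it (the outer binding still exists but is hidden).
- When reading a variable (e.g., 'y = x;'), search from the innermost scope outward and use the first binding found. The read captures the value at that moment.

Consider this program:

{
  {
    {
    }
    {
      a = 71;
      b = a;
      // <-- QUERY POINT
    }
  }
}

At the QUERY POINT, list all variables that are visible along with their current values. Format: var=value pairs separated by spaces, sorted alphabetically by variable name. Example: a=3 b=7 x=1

Answer: a=71 b=71

Derivation:
Step 1: enter scope (depth=1)
Step 2: enter scope (depth=2)
Step 3: enter scope (depth=3)
Step 4: exit scope (depth=2)
Step 5: enter scope (depth=3)
Step 6: declare a=71 at depth 3
Step 7: declare b=(read a)=71 at depth 3
Visible at query point: a=71 b=71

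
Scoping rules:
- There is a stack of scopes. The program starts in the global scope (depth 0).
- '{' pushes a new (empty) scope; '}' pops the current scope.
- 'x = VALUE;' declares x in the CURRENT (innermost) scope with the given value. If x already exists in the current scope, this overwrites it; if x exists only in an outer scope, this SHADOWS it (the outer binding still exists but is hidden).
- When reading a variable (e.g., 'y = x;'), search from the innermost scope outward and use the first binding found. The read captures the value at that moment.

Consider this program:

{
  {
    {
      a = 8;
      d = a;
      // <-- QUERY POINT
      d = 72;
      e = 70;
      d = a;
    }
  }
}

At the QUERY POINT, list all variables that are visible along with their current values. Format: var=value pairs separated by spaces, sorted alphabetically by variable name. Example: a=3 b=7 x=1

Step 1: enter scope (depth=1)
Step 2: enter scope (depth=2)
Step 3: enter scope (depth=3)
Step 4: declare a=8 at depth 3
Step 5: declare d=(read a)=8 at depth 3
Visible at query point: a=8 d=8

Answer: a=8 d=8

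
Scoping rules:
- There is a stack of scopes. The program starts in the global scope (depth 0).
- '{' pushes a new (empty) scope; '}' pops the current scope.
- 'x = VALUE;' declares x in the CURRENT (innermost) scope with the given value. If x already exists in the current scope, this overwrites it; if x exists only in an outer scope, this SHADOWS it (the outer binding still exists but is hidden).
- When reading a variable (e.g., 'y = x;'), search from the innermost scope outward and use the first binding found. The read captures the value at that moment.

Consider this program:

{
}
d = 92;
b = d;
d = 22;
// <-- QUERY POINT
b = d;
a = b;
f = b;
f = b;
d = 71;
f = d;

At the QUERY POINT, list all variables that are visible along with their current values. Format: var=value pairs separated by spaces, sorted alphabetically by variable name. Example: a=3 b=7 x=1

Answer: b=92 d=22

Derivation:
Step 1: enter scope (depth=1)
Step 2: exit scope (depth=0)
Step 3: declare d=92 at depth 0
Step 4: declare b=(read d)=92 at depth 0
Step 5: declare d=22 at depth 0
Visible at query point: b=92 d=22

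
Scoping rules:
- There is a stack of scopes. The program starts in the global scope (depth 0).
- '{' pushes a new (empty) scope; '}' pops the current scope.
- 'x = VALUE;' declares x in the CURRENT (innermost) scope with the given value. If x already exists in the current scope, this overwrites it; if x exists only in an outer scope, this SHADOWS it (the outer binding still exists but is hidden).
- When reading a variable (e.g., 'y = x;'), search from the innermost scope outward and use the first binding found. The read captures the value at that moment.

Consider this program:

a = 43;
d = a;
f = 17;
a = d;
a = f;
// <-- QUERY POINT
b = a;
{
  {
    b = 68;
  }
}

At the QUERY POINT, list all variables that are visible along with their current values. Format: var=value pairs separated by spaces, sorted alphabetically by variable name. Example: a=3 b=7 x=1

Step 1: declare a=43 at depth 0
Step 2: declare d=(read a)=43 at depth 0
Step 3: declare f=17 at depth 0
Step 4: declare a=(read d)=43 at depth 0
Step 5: declare a=(read f)=17 at depth 0
Visible at query point: a=17 d=43 f=17

Answer: a=17 d=43 f=17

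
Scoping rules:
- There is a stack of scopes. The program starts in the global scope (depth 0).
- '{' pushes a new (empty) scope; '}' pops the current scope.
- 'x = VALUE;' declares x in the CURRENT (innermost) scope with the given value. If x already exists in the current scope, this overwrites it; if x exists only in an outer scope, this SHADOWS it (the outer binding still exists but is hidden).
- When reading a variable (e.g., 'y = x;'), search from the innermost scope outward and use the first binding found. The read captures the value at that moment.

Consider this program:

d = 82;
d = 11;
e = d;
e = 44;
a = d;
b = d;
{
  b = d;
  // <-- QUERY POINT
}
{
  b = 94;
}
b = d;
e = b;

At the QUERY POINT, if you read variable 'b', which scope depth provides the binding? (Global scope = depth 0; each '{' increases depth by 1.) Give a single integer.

Answer: 1

Derivation:
Step 1: declare d=82 at depth 0
Step 2: declare d=11 at depth 0
Step 3: declare e=(read d)=11 at depth 0
Step 4: declare e=44 at depth 0
Step 5: declare a=(read d)=11 at depth 0
Step 6: declare b=(read d)=11 at depth 0
Step 7: enter scope (depth=1)
Step 8: declare b=(read d)=11 at depth 1
Visible at query point: a=11 b=11 d=11 e=44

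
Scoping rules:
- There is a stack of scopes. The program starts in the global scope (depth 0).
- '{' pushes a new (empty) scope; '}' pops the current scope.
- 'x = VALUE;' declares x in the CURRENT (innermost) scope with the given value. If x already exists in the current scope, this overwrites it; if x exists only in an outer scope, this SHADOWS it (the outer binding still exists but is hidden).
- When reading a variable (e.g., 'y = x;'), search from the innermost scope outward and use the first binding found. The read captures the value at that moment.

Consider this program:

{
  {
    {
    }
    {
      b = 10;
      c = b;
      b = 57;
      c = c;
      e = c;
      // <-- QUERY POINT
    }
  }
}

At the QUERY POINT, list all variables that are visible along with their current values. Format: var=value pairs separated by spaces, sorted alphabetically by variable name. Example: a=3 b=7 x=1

Answer: b=57 c=10 e=10

Derivation:
Step 1: enter scope (depth=1)
Step 2: enter scope (depth=2)
Step 3: enter scope (depth=3)
Step 4: exit scope (depth=2)
Step 5: enter scope (depth=3)
Step 6: declare b=10 at depth 3
Step 7: declare c=(read b)=10 at depth 3
Step 8: declare b=57 at depth 3
Step 9: declare c=(read c)=10 at depth 3
Step 10: declare e=(read c)=10 at depth 3
Visible at query point: b=57 c=10 e=10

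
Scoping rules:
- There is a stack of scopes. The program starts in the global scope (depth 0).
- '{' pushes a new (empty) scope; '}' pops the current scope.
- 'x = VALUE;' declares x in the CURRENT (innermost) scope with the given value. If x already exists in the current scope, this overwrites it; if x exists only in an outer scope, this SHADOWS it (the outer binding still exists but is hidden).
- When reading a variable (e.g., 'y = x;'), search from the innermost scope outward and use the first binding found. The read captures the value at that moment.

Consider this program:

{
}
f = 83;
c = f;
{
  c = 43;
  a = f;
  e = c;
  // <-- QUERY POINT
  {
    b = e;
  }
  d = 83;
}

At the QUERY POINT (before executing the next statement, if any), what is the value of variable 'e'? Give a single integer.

Step 1: enter scope (depth=1)
Step 2: exit scope (depth=0)
Step 3: declare f=83 at depth 0
Step 4: declare c=(read f)=83 at depth 0
Step 5: enter scope (depth=1)
Step 6: declare c=43 at depth 1
Step 7: declare a=(read f)=83 at depth 1
Step 8: declare e=(read c)=43 at depth 1
Visible at query point: a=83 c=43 e=43 f=83

Answer: 43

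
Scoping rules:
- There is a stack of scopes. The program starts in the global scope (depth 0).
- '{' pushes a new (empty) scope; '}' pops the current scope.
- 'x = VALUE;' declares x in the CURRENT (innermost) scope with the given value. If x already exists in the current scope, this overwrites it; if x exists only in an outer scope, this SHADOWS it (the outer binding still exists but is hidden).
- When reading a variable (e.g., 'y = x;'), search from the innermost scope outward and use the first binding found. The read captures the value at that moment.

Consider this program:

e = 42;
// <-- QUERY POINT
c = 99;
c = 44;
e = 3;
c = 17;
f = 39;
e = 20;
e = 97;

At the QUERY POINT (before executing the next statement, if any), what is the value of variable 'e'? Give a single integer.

Step 1: declare e=42 at depth 0
Visible at query point: e=42

Answer: 42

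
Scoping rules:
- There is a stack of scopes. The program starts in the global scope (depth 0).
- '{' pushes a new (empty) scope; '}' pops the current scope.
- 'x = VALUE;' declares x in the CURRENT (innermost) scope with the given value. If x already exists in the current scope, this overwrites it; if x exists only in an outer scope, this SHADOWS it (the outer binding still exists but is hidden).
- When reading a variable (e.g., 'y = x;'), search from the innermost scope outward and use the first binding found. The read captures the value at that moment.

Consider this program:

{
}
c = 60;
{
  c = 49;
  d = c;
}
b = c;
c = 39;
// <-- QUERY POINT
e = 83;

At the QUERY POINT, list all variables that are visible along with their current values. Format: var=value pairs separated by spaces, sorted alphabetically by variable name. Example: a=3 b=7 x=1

Step 1: enter scope (depth=1)
Step 2: exit scope (depth=0)
Step 3: declare c=60 at depth 0
Step 4: enter scope (depth=1)
Step 5: declare c=49 at depth 1
Step 6: declare d=(read c)=49 at depth 1
Step 7: exit scope (depth=0)
Step 8: declare b=(read c)=60 at depth 0
Step 9: declare c=39 at depth 0
Visible at query point: b=60 c=39

Answer: b=60 c=39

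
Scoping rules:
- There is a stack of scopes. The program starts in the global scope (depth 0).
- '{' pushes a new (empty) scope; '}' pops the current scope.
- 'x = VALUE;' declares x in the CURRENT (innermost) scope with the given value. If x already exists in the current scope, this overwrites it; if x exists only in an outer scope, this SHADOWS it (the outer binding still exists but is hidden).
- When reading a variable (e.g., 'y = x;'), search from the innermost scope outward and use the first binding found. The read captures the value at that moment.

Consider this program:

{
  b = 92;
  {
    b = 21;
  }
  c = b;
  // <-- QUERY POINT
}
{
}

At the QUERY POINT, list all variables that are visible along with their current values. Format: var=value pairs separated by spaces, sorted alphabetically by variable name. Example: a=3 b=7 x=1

Answer: b=92 c=92

Derivation:
Step 1: enter scope (depth=1)
Step 2: declare b=92 at depth 1
Step 3: enter scope (depth=2)
Step 4: declare b=21 at depth 2
Step 5: exit scope (depth=1)
Step 6: declare c=(read b)=92 at depth 1
Visible at query point: b=92 c=92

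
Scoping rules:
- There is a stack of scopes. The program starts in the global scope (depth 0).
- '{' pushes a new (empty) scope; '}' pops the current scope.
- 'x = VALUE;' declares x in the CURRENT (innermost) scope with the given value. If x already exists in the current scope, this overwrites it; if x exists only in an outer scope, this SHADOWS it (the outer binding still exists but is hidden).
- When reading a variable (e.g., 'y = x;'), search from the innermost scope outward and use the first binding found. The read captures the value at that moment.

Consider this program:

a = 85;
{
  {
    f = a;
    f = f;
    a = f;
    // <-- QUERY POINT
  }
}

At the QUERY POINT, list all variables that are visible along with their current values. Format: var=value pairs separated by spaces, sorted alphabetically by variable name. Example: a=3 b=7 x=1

Answer: a=85 f=85

Derivation:
Step 1: declare a=85 at depth 0
Step 2: enter scope (depth=1)
Step 3: enter scope (depth=2)
Step 4: declare f=(read a)=85 at depth 2
Step 5: declare f=(read f)=85 at depth 2
Step 6: declare a=(read f)=85 at depth 2
Visible at query point: a=85 f=85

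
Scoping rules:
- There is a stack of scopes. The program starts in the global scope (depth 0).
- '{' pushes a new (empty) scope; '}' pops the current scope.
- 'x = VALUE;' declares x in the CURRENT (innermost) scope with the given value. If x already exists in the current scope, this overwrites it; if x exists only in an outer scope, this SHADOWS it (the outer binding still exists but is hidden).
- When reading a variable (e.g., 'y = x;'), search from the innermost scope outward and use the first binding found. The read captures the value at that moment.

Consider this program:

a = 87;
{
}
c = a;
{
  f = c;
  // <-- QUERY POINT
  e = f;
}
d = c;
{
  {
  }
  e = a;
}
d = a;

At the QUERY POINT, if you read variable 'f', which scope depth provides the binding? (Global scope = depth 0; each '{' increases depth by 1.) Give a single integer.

Answer: 1

Derivation:
Step 1: declare a=87 at depth 0
Step 2: enter scope (depth=1)
Step 3: exit scope (depth=0)
Step 4: declare c=(read a)=87 at depth 0
Step 5: enter scope (depth=1)
Step 6: declare f=(read c)=87 at depth 1
Visible at query point: a=87 c=87 f=87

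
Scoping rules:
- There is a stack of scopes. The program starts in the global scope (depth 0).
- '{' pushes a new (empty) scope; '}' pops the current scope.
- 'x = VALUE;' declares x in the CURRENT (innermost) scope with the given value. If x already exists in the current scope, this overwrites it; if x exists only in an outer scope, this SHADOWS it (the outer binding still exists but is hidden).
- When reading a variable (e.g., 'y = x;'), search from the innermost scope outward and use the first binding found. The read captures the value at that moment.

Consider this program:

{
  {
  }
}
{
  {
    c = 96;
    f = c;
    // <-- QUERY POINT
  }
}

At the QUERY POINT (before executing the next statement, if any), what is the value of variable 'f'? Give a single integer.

Answer: 96

Derivation:
Step 1: enter scope (depth=1)
Step 2: enter scope (depth=2)
Step 3: exit scope (depth=1)
Step 4: exit scope (depth=0)
Step 5: enter scope (depth=1)
Step 6: enter scope (depth=2)
Step 7: declare c=96 at depth 2
Step 8: declare f=(read c)=96 at depth 2
Visible at query point: c=96 f=96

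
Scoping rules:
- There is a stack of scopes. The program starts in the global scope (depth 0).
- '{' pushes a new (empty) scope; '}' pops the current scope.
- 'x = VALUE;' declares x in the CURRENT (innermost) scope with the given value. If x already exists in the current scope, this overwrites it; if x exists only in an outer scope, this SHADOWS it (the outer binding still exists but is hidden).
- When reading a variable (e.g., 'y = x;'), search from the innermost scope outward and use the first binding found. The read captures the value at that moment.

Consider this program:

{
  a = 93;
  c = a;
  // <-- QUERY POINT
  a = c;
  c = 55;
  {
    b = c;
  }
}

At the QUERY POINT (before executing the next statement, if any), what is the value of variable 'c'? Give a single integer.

Step 1: enter scope (depth=1)
Step 2: declare a=93 at depth 1
Step 3: declare c=(read a)=93 at depth 1
Visible at query point: a=93 c=93

Answer: 93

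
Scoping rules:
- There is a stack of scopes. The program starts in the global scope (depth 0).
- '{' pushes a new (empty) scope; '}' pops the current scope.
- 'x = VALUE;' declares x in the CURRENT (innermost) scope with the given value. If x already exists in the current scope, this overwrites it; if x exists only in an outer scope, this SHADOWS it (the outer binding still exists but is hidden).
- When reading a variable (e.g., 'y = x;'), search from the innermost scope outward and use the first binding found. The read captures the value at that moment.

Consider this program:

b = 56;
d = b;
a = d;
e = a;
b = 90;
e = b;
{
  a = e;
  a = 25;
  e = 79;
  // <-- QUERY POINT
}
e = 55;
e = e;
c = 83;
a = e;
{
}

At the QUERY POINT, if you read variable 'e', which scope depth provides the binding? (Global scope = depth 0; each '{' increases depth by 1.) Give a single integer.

Step 1: declare b=56 at depth 0
Step 2: declare d=(read b)=56 at depth 0
Step 3: declare a=(read d)=56 at depth 0
Step 4: declare e=(read a)=56 at depth 0
Step 5: declare b=90 at depth 0
Step 6: declare e=(read b)=90 at depth 0
Step 7: enter scope (depth=1)
Step 8: declare a=(read e)=90 at depth 1
Step 9: declare a=25 at depth 1
Step 10: declare e=79 at depth 1
Visible at query point: a=25 b=90 d=56 e=79

Answer: 1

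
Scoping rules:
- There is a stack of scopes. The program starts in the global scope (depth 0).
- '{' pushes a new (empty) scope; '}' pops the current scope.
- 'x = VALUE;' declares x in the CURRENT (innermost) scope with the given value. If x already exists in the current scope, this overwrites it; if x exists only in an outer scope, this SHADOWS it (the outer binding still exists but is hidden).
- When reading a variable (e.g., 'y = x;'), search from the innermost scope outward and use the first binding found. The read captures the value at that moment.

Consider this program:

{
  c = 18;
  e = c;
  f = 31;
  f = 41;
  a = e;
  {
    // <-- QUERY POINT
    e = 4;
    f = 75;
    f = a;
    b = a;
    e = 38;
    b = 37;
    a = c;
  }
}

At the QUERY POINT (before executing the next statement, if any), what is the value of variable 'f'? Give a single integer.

Answer: 41

Derivation:
Step 1: enter scope (depth=1)
Step 2: declare c=18 at depth 1
Step 3: declare e=(read c)=18 at depth 1
Step 4: declare f=31 at depth 1
Step 5: declare f=41 at depth 1
Step 6: declare a=(read e)=18 at depth 1
Step 7: enter scope (depth=2)
Visible at query point: a=18 c=18 e=18 f=41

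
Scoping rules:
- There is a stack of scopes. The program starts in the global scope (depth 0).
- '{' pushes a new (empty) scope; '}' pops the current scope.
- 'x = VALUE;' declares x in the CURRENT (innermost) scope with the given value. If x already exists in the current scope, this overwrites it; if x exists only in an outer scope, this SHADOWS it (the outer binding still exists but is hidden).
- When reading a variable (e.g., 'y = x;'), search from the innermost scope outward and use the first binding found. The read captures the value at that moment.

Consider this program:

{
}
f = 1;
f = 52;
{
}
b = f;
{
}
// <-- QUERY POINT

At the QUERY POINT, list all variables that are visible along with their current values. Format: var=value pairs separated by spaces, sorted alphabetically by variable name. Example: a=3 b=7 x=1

Step 1: enter scope (depth=1)
Step 2: exit scope (depth=0)
Step 3: declare f=1 at depth 0
Step 4: declare f=52 at depth 0
Step 5: enter scope (depth=1)
Step 6: exit scope (depth=0)
Step 7: declare b=(read f)=52 at depth 0
Step 8: enter scope (depth=1)
Step 9: exit scope (depth=0)
Visible at query point: b=52 f=52

Answer: b=52 f=52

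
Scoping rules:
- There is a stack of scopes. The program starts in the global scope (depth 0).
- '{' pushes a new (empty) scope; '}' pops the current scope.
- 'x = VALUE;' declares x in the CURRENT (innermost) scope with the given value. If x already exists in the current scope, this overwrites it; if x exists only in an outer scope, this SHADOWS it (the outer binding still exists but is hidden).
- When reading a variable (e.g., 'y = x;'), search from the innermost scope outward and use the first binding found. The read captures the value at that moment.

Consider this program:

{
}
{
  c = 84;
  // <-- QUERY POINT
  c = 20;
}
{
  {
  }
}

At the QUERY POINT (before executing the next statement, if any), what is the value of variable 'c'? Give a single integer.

Answer: 84

Derivation:
Step 1: enter scope (depth=1)
Step 2: exit scope (depth=0)
Step 3: enter scope (depth=1)
Step 4: declare c=84 at depth 1
Visible at query point: c=84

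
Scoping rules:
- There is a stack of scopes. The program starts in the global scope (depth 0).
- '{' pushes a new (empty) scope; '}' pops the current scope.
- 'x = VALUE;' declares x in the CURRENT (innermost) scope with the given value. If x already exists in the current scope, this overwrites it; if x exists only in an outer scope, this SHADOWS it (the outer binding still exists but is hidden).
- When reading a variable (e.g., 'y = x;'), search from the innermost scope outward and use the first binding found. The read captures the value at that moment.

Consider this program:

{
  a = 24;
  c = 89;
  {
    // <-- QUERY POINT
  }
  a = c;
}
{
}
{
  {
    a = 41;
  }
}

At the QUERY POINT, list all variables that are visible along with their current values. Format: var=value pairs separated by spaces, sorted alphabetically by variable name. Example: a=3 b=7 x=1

Step 1: enter scope (depth=1)
Step 2: declare a=24 at depth 1
Step 3: declare c=89 at depth 1
Step 4: enter scope (depth=2)
Visible at query point: a=24 c=89

Answer: a=24 c=89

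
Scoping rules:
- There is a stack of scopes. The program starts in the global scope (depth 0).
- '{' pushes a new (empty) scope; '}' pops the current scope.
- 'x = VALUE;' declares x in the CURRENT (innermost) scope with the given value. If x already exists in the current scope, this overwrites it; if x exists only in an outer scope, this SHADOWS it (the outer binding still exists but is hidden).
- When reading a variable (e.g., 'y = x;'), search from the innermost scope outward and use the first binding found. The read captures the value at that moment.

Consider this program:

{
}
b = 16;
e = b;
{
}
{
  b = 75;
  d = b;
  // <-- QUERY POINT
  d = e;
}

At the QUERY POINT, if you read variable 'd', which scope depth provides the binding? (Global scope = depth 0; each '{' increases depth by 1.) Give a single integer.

Answer: 1

Derivation:
Step 1: enter scope (depth=1)
Step 2: exit scope (depth=0)
Step 3: declare b=16 at depth 0
Step 4: declare e=(read b)=16 at depth 0
Step 5: enter scope (depth=1)
Step 6: exit scope (depth=0)
Step 7: enter scope (depth=1)
Step 8: declare b=75 at depth 1
Step 9: declare d=(read b)=75 at depth 1
Visible at query point: b=75 d=75 e=16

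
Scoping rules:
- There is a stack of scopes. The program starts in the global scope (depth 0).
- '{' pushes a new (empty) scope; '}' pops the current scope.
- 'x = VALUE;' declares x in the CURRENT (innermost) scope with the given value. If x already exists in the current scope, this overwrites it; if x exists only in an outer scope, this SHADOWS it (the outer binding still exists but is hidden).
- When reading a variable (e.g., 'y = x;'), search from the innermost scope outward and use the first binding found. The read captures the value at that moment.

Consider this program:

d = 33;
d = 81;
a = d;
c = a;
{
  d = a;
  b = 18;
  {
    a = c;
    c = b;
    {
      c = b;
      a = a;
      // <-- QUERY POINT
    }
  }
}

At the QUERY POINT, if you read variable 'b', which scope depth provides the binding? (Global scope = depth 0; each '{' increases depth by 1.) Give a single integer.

Step 1: declare d=33 at depth 0
Step 2: declare d=81 at depth 0
Step 3: declare a=(read d)=81 at depth 0
Step 4: declare c=(read a)=81 at depth 0
Step 5: enter scope (depth=1)
Step 6: declare d=(read a)=81 at depth 1
Step 7: declare b=18 at depth 1
Step 8: enter scope (depth=2)
Step 9: declare a=(read c)=81 at depth 2
Step 10: declare c=(read b)=18 at depth 2
Step 11: enter scope (depth=3)
Step 12: declare c=(read b)=18 at depth 3
Step 13: declare a=(read a)=81 at depth 3
Visible at query point: a=81 b=18 c=18 d=81

Answer: 1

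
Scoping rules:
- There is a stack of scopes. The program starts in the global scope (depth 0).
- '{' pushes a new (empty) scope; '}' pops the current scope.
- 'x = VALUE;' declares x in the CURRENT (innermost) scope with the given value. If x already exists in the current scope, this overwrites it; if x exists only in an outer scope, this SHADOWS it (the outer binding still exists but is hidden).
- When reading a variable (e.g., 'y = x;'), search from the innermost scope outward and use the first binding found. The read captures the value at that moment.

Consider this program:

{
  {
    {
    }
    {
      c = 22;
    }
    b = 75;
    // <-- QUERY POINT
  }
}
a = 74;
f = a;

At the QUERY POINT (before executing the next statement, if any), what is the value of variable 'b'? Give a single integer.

Answer: 75

Derivation:
Step 1: enter scope (depth=1)
Step 2: enter scope (depth=2)
Step 3: enter scope (depth=3)
Step 4: exit scope (depth=2)
Step 5: enter scope (depth=3)
Step 6: declare c=22 at depth 3
Step 7: exit scope (depth=2)
Step 8: declare b=75 at depth 2
Visible at query point: b=75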